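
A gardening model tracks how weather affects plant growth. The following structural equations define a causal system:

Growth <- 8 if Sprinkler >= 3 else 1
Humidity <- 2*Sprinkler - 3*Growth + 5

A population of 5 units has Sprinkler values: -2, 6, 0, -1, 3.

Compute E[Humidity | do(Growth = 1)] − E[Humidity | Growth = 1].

4.4

Under do(Growth=1), Growth's equation is replaced by Growth=1 for every unit. Per-unit Humidity: -2, 14, 2, 0, 8. Mean = 4.4.
Observing Growth=1 restricts to units where Growth's equation naturally yields 1: Sprinkler ∈ {-2, 0, -1}. In that subpopulation Humidity = -2, 2, 0, mean 0.
Difference = 4.4 − 0 = 4.4.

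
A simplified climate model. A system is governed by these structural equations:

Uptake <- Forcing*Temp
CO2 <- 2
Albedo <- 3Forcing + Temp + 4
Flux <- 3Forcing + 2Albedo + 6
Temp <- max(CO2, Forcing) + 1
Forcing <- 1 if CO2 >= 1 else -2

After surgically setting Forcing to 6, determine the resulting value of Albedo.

Under do(Forcing=6), the mechanism Forcing <- 1 if CO2 >= 1 else -2 is discarded; Forcing is fixed at 6.
Temp = max(CO2, Forcing) + 1  [with CO2=2, Forcing=6]  = 7
Albedo = 3Forcing + Temp + 4  [with Forcing=6, Temp=7]  = 29

29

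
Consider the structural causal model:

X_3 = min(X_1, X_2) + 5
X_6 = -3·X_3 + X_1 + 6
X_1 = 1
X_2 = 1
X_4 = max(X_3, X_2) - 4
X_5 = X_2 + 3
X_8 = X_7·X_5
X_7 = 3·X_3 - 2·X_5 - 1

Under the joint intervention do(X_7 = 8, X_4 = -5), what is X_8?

32

The joint intervention fixes X_7 = 8, X_4 = -5, removing each variable's own equation.
X_5 = X_2 + 3  [with X_2=1]  = 4
X_8 = X_7·X_5  [with X_7=8, X_5=4]  = 32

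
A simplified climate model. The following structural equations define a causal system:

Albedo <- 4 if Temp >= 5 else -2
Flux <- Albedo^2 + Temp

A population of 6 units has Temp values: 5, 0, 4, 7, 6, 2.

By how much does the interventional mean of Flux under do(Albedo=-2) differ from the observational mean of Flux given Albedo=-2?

2

Every unit gets Albedo=-2 under the intervention. Flux values become 9, 4, 8, 11, 10, 6; E[Flux|do(Albedo=-2)] = 8.
E[Flux|Albedo=-2] averages over only the 3 units with Albedo=-2 (Temp = 0, 4, 2): Flux = 4, 8, 6, mean 6.
Difference = 8 − 6 = 2.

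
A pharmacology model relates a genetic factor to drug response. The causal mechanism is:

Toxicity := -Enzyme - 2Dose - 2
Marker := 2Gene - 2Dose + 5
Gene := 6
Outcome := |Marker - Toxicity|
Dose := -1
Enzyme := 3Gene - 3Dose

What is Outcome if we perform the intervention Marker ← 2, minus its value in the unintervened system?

Under do(Marker=2), the mechanism Marker := 2Gene - 2Dose + 5 is discarded; Marker is fixed at 2.
Enzyme = 3Gene - 3Dose  [with Gene=6, Dose=-1]  = 21
Toxicity = -Enzyme - 2Dose - 2  [with Enzyme=21, Dose=-1]  = -21
Outcome = |Marker - Toxicity|  [with Marker=2, Toxicity=-21]  = 23
Without intervention: Enzyme = 3Gene - 3Dose  [with Gene=6, Dose=-1]  = 21; Marker = 2Gene - 2Dose + 5  [with Gene=6, Dose=-1]  = 19; Toxicity = -Enzyme - 2Dose - 2  [with Enzyme=21, Dose=-1]  = -21; Outcome = |Marker - Toxicity|  [with Marker=19, Toxicity=-21]  = 40.
Change = 23 − 40 = -17.

-17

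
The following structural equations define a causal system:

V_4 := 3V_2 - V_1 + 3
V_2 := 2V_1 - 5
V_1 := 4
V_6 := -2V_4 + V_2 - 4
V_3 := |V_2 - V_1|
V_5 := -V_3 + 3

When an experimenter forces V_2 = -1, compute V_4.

-4

Under do(V_2=-1), the mechanism V_2 := 2V_1 - 5 is discarded; V_2 is fixed at -1.
V_4 = 3V_2 - V_1 + 3  [with V_2=-1, V_1=4]  = -4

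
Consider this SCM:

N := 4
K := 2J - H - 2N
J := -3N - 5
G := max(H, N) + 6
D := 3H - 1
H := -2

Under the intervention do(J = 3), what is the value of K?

Intervening sets J = 3 and removes its equation (J := -3N - 5).
K = 2J - H - 2N  [with J=3, H=-2, N=4]  = 0

0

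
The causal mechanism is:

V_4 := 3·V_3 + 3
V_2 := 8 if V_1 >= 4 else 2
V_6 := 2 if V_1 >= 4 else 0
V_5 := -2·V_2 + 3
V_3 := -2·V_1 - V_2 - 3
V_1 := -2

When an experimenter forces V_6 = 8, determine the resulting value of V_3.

-1

do(V_6=8) replaces the equation V_6 := 2 if V_1 >= 4 else 0 with the constant V_6 = 8.
V_3 is not downstream of the intervention, so its value is determined by the original equations.
V_2 = 8 if V_1 >= 4 else 2  [with V_1=-2]  = 2
V_3 = -2·V_1 - V_2 - 3  [with V_1=-2, V_2=2]  = -1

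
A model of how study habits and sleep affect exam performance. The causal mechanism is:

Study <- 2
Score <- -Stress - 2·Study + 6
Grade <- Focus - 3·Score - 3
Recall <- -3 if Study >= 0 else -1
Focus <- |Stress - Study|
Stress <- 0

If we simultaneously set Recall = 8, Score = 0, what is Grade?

-1

Setting Recall = 8, Score = 0 by intervention discards those variables' equations.
Focus = |Stress - Study|  [with Stress=0, Study=2]  = 2
Grade = Focus - 3·Score - 3  [with Focus=2, Score=0]  = -1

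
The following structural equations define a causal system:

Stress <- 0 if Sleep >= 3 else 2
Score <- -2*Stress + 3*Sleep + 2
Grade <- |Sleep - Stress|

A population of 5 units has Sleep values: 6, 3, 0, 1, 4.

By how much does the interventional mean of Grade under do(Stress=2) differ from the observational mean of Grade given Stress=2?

Every unit gets Stress=2 under the intervention. Grade values become 4, 1, 2, 1, 2; E[Grade|do(Stress=2)] = 2.
E[Grade|Stress=2] averages over only the 2 units with Stress=2 (Sleep = 0, 1): Grade = 2, 1, mean 1.5.
Difference = 2 − 1.5 = 0.5.

0.5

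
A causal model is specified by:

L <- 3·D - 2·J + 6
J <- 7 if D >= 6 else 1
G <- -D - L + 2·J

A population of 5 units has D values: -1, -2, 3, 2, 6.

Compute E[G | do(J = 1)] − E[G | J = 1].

-4.4

Every unit gets J=1 under the intervention. G values become 2, 6, -14, -10, -26; E[G|do(J=1)] = -8.4.
E[G|J=1] averages over only the 4 units with J=1 (D = -1, -2, 3, 2): G = 2, 6, -14, -10, mean -4.
Difference = -8.4 − (-4) = -4.4.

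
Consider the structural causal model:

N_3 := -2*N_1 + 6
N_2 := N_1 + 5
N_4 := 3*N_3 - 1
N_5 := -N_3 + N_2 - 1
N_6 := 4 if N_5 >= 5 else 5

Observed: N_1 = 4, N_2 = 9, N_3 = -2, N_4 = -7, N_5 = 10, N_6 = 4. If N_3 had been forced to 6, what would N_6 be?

5

The intervention breaks the incoming arrows to N_3: N_3 := -2*N_1 + 6 no longer applies, and N_3 = 6.
N_2 = N_1 + 5  [with N_1=4]  = 9
N_5 = -N_3 + N_2 - 1  [with N_3=6, N_2=9]  = 2
N_6 = 4 if N_5 >= 5 else 5  [with N_5=2]  = 5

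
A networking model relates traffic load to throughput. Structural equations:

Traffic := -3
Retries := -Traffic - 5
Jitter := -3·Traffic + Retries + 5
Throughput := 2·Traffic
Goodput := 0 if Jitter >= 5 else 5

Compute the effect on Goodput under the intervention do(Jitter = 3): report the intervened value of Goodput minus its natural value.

do(Jitter=3) replaces the equation Jitter := -3·Traffic + Retries + 5 with the constant Jitter = 3.
Goodput = 0 if Jitter >= 5 else 5  [with Jitter=3]  = 5
Without intervention: Retries = -Traffic - 5  [with Traffic=-3]  = -2; Jitter = -3·Traffic + Retries + 5  [with Traffic=-3, Retries=-2]  = 12; Goodput = 0 if Jitter >= 5 else 5  [with Jitter=12]  = 0.
Change = 5 − 0 = 5.

5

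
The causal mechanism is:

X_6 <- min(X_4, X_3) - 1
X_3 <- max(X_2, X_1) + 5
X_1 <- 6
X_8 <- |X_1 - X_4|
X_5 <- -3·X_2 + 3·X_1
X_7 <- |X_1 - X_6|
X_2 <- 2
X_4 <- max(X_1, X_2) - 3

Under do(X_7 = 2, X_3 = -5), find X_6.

-6

Setting X_7 = 2, X_3 = -5 by intervention discards those variables' equations.
X_4 = max(X_1, X_2) - 3  [with X_1=6, X_2=2]  = 3
X_6 = min(X_4, X_3) - 1  [with X_4=3, X_3=-5]  = -6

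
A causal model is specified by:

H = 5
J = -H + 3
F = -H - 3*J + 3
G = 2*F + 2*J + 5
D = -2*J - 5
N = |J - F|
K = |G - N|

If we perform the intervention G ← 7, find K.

The intervention breaks the incoming arrows to G: G = 2*F + 2*J + 5 no longer applies, and G = 7.
J = -H + 3  [with H=5]  = -2
F = -H - 3*J + 3  [with H=5, J=-2]  = 4
N = |J - F|  [with J=-2, F=4]  = 6
K = |G - N|  [with G=7, N=6]  = 1

1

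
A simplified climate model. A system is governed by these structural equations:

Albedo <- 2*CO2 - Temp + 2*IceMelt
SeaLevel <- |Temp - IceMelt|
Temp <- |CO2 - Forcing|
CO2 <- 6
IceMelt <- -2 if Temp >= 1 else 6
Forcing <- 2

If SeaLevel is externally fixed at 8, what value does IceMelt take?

-2

do(SeaLevel=8) replaces the equation SeaLevel <- |Temp - IceMelt| with the constant SeaLevel = 8.
No directed path runs from SeaLevel to IceMelt, so IceMelt keeps its natural value.
Temp = |CO2 - Forcing|  [with CO2=6, Forcing=2]  = 4
IceMelt = -2 if Temp >= 1 else 6  [with Temp=4]  = -2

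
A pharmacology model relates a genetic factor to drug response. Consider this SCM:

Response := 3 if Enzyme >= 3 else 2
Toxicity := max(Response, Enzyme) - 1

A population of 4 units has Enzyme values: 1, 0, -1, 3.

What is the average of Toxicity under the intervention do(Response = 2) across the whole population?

1.25

Every unit gets Response=2 under the intervention. Toxicity values become 1, 1, 1, 2; E[Toxicity|do(Response=2)] = 1.25.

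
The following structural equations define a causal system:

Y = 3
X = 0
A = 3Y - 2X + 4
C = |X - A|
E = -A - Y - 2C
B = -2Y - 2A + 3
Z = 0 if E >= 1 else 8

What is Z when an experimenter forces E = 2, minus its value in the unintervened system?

Under do(E=2), the mechanism E = -A - Y - 2C is discarded; E is fixed at 2.
Z = 0 if E >= 1 else 8  [with E=2]  = 0
Without intervention: A = 3Y - 2X + 4  [with Y=3, X=0]  = 13; C = |X - A|  [with X=0, A=13]  = 13; E = -A - Y - 2C  [with A=13, Y=3, C=13]  = -42; Z = 0 if E >= 1 else 8  [with E=-42]  = 8.
Change = 0 − 8 = -8.

-8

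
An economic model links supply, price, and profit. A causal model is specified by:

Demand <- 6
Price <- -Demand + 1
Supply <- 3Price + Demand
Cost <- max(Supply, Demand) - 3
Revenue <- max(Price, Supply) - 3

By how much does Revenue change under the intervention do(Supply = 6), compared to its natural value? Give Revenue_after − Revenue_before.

do(Supply=6) replaces the equation Supply <- 3Price + Demand with the constant Supply = 6.
Price = -Demand + 1  [with Demand=6]  = -5
Revenue = max(Price, Supply) - 3  [with Price=-5, Supply=6]  = 3
Without intervention: Price = -Demand + 1  [with Demand=6]  = -5; Supply = 3Price + Demand  [with Price=-5, Demand=6]  = -9; Revenue = max(Price, Supply) - 3  [with Price=-5, Supply=-9]  = -8.
Change = 3 − (-8) = 11.

11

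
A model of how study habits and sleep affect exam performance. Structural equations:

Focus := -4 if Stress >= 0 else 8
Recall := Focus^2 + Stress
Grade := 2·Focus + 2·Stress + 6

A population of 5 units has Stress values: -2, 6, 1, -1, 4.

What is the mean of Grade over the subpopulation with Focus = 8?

19

Conditioning on Focus=8 selects the 2 unit(s) with Stress ∈ {-2, -1}. Their Grade values: 18, 20. Mean = 19.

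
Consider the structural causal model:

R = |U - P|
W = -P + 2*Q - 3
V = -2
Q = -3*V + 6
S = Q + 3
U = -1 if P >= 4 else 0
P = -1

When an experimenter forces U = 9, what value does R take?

The intervention breaks the incoming arrows to U: U = -1 if P >= 4 else 0 no longer applies, and U = 9.
R = |U - P|  [with U=9, P=-1]  = 10

10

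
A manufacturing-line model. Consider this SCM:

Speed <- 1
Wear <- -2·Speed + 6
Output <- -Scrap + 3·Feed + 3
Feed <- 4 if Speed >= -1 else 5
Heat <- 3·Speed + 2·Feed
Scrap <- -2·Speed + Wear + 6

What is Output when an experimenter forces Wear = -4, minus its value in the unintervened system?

8

Under do(Wear=-4), the mechanism Wear <- -2·Speed + 6 is discarded; Wear is fixed at -4.
Feed = 4 if Speed >= -1 else 5  [with Speed=1]  = 4
Scrap = -2·Speed + Wear + 6  [with Speed=1, Wear=-4]  = 0
Output = -Scrap + 3·Feed + 3  [with Scrap=0, Feed=4]  = 15
Without intervention: Feed = 4 if Speed >= -1 else 5  [with Speed=1]  = 4; Wear = -2·Speed + 6  [with Speed=1]  = 4; Scrap = -2·Speed + Wear + 6  [with Speed=1, Wear=4]  = 8; Output = -Scrap + 3·Feed + 3  [with Scrap=8, Feed=4]  = 7.
Change = 15 − 7 = 8.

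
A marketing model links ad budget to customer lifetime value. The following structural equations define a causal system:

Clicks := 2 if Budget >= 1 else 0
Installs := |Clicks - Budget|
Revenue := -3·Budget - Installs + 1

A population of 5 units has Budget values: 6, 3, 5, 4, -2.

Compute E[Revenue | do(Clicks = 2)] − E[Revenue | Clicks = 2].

3.6

Every unit gets Clicks=2 under the intervention. Revenue values become -21, -9, -17, -13, 3; E[Revenue|do(Clicks=2)] = -11.4.
Conditioning on Clicks=2 selects the 4 unit(s) with Budget ∈ {6, 3, 5, 4}. Their Revenue values: -21, -9, -17, -13. Mean = -15.
Difference = -11.4 − (-15) = 3.6.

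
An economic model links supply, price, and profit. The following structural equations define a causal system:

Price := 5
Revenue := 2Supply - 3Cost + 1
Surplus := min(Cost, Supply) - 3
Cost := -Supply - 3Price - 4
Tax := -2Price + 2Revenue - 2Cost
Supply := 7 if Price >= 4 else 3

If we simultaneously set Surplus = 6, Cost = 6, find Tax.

-28

Under do(Surplus = 6, Cost = 6), each intervened variable's structural equation is replaced by its fixed value.
Supply = 7 if Price >= 4 else 3  [with Price=5]  = 7
Revenue = 2Supply - 3Cost + 1  [with Supply=7, Cost=6]  = -3
Tax = -2Price + 2Revenue - 2Cost  [with Price=5, Revenue=-3, Cost=6]  = -28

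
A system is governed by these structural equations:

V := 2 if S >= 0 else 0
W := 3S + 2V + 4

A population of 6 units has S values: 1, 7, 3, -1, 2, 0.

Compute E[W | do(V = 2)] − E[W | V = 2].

The intervention sets V=2 in all 6 units regardless of S. Recomputing W per unit gives 11, 29, 17, 5, 14, 8; average 14.
Observing V=2 restricts to units where V's equation naturally yields 2: S ∈ {1, 7, 3, 2, 0}. In that subpopulation W = 11, 29, 17, 14, 8, mean 15.8.
Difference = 14 − 15.8 = -1.8.

-1.8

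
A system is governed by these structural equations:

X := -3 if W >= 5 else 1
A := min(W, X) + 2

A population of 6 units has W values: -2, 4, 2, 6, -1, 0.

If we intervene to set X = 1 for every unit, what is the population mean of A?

Under do(X=1), X's equation is replaced by X=1 for every unit. Per-unit A: 0, 3, 3, 3, 1, 2. Mean = 2.

2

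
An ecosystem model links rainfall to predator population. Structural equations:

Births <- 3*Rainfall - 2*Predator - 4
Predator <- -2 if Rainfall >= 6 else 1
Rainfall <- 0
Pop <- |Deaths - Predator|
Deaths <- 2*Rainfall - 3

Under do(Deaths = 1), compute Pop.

Intervening sets Deaths = 1 and removes its equation (Deaths <- 2*Rainfall - 3).
Predator = -2 if Rainfall >= 6 else 1  [with Rainfall=0]  = 1
Pop = |Deaths - Predator|  [with Deaths=1, Predator=1]  = 0

0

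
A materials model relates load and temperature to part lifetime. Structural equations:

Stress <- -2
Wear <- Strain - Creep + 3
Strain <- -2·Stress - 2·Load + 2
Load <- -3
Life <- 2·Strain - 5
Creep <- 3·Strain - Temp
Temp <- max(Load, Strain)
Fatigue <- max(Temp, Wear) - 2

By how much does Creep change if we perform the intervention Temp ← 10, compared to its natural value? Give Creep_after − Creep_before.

Intervening sets Temp = 10 and removes its equation (Temp <- max(Load, Strain)).
Strain = -2·Stress - 2·Load + 2  [with Stress=-2, Load=-3]  = 12
Creep = 3·Strain - Temp  [with Strain=12, Temp=10]  = 26
Without intervention: Strain = -2·Stress - 2·Load + 2  [with Stress=-2, Load=-3]  = 12; Temp = max(Load, Strain)  [with Load=-3, Strain=12]  = 12; Creep = 3·Strain - Temp  [with Strain=12, Temp=12]  = 24.
Change = 26 − 24 = 2.

2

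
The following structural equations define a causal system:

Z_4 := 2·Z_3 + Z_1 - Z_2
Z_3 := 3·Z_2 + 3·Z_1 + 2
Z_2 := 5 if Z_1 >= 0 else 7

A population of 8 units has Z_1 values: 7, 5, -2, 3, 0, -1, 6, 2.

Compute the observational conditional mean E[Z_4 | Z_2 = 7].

Conditioning on Z_2=7 selects the 2 unit(s) with Z_1 ∈ {-2, -1}. Their Z_4 values: 25, 32. Mean = 28.5.

28.5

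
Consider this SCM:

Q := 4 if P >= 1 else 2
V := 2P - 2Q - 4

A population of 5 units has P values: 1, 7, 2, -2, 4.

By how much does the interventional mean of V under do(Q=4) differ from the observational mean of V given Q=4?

Every unit gets Q=4 under the intervention. V values become -10, 2, -8, -16, -4; E[V|do(Q=4)] = -7.2.
E[V|Q=4] averages over only the 4 units with Q=4 (P = 1, 7, 2, 4): V = -10, 2, -8, -4, mean -5.
Difference = -7.2 − (-5) = -2.2.

-2.2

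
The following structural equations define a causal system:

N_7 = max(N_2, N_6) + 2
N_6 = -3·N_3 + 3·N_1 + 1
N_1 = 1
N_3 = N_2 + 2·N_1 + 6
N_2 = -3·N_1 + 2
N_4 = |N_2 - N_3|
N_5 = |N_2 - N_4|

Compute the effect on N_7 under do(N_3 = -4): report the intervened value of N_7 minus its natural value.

The intervention breaks the incoming arrows to N_3: N_3 = N_2 + 2·N_1 + 6 no longer applies, and N_3 = -4.
N_2 = -3·N_1 + 2  [with N_1=1]  = -1
N_6 = -3·N_3 + 3·N_1 + 1  [with N_3=-4, N_1=1]  = 16
N_7 = max(N_2, N_6) + 2  [with N_2=-1, N_6=16]  = 18
Without intervention: N_2 = -3·N_1 + 2  [with N_1=1]  = -1; N_3 = N_2 + 2·N_1 + 6  [with N_2=-1, N_1=1]  = 7; N_6 = -3·N_3 + 3·N_1 + 1  [with N_3=7, N_1=1]  = -17; N_7 = max(N_2, N_6) + 2  [with N_2=-1, N_6=-17]  = 1.
Change = 18 − 1 = 17.

17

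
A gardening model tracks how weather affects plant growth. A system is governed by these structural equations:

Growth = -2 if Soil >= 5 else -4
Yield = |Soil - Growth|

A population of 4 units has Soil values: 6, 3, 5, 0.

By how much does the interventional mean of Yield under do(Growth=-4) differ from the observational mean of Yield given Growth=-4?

do(Growth=-4) breaks Growth's dependence on Soil. With Growth=-4 fixed, Yield across the units is 10, 7, 9, 4, mean 7.5.
Conditioning on Growth=-4 selects the 2 unit(s) with Soil ∈ {3, 0}. Their Yield values: 7, 4. Mean = 5.5.
Difference = 7.5 − 5.5 = 2.

2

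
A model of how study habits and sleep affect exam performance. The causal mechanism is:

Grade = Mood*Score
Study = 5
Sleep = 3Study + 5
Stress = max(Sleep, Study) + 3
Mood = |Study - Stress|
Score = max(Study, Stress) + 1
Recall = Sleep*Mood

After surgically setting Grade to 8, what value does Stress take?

Intervening sets Grade = 8 and removes its equation (Grade = Mood*Score).
Stress is not downstream of the intervention, so its value is determined by the original equations.
Sleep = 3Study + 5  [with Study=5]  = 20
Stress = max(Sleep, Study) + 3  [with Sleep=20, Study=5]  = 23

23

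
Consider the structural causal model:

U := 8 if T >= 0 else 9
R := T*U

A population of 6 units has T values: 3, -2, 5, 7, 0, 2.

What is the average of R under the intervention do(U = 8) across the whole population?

The intervention sets U=8 in all 6 units regardless of T. Recomputing R per unit gives 24, -16, 40, 56, 0, 16; average 20.

20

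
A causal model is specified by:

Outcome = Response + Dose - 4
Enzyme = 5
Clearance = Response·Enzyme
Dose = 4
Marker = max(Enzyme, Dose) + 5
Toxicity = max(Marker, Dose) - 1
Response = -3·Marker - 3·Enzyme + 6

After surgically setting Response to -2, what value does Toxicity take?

Intervening sets Response = -2 and removes its equation (Response = -3·Marker - 3·Enzyme + 6).
No directed path runs from Response to Toxicity, so Toxicity keeps its natural value.
Marker = max(Enzyme, Dose) + 5  [with Enzyme=5, Dose=4]  = 10
Toxicity = max(Marker, Dose) - 1  [with Marker=10, Dose=4]  = 9

9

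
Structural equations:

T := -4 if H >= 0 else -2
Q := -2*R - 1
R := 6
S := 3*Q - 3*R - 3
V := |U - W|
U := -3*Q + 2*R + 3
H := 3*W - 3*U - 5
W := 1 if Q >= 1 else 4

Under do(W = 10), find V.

The intervention breaks the incoming arrows to W: W := 1 if Q >= 1 else 4 no longer applies, and W = 10.
Q = -2*R - 1  [with R=6]  = -13
U = -3*Q + 2*R + 3  [with Q=-13, R=6]  = 54
V = |U - W|  [with U=54, W=10]  = 44

44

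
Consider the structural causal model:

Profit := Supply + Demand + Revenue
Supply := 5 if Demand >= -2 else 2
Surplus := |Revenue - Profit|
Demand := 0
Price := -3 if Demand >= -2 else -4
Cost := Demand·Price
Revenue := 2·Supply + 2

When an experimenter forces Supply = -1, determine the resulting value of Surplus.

The intervention breaks the incoming arrows to Supply: Supply := 5 if Demand >= -2 else 2 no longer applies, and Supply = -1.
Revenue = 2·Supply + 2  [with Supply=-1]  = 0
Profit = Supply + Demand + Revenue  [with Supply=-1, Demand=0, Revenue=0]  = -1
Surplus = |Revenue - Profit|  [with Revenue=0, Profit=-1]  = 1

1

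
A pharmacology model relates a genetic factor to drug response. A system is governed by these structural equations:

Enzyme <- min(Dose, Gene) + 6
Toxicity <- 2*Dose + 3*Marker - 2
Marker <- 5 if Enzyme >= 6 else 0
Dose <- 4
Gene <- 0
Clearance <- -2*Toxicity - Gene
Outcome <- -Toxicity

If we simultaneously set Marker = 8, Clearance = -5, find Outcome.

Setting Marker = 8, Clearance = -5 by intervention discards those variables' equations.
Toxicity = 2*Dose + 3*Marker - 2  [with Dose=4, Marker=8]  = 30
Outcome = -Toxicity  [with Toxicity=30]  = -30

-30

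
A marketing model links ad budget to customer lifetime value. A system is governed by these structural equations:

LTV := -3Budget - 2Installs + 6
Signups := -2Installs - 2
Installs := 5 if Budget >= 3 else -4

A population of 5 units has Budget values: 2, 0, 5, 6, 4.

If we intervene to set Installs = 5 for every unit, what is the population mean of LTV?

-14.2

The intervention sets Installs=5 in all 5 units regardless of Budget. Recomputing LTV per unit gives -10, -4, -19, -22, -16; average -14.2.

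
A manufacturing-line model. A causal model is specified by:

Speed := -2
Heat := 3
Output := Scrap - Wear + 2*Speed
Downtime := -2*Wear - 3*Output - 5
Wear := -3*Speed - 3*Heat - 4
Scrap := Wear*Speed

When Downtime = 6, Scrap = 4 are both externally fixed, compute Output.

7

Setting Downtime = 6, Scrap = 4 by intervention discards those variables' equations.
Wear = -3*Speed - 3*Heat - 4  [with Speed=-2, Heat=3]  = -7
Output = Scrap - Wear + 2*Speed  [with Scrap=4, Wear=-7, Speed=-2]  = 7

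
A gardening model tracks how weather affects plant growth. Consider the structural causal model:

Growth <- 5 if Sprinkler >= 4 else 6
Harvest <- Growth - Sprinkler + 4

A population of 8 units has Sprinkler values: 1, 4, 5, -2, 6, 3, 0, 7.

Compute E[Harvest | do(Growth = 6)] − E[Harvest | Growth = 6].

-2.5

Under do(Growth=6), Growth's equation is replaced by Growth=6 for every unit. Per-unit Harvest: 9, 6, 5, 12, 4, 7, 10, 3. Mean = 7.
Conditioning on Growth=6 selects the 4 unit(s) with Sprinkler ∈ {1, -2, 3, 0}. Their Harvest values: 9, 12, 7, 10. Mean = 9.5.
Difference = 7 − 9.5 = -2.5.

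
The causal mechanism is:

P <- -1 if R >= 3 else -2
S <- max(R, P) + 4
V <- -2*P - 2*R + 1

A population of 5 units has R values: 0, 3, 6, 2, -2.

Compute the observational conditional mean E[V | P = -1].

Observing P=-1 restricts to units where P's equation naturally yields -1: R ∈ {3, 6}. In that subpopulation V = -3, -9, mean -6.

-6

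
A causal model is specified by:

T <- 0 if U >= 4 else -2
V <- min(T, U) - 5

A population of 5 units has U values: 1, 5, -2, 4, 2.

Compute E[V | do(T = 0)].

Under do(T=0), T's equation is replaced by T=0 for every unit. Per-unit V: -5, -5, -7, -5, -5. Mean = -5.4.

-5.4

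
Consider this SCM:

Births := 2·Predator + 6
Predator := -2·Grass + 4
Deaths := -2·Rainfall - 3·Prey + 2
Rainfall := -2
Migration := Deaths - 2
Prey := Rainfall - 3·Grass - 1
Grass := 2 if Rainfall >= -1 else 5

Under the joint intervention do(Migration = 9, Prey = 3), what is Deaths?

Setting Migration = 9, Prey = 3 by intervention discards those variables' equations.
Deaths = -2·Rainfall - 3·Prey + 2  [with Rainfall=-2, Prey=3]  = -3

-3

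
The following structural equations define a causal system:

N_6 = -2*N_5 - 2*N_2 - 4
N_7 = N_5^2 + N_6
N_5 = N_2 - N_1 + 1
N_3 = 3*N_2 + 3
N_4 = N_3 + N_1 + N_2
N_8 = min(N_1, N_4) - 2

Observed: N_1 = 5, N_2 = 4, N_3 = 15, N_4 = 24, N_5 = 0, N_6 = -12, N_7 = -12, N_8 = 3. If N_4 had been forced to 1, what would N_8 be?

do(N_4=1) replaces the equation N_4 = N_3 + N_1 + N_2 with the constant N_4 = 1.
N_8 = min(N_1, N_4) - 2  [with N_1=5, N_4=1]  = -1

-1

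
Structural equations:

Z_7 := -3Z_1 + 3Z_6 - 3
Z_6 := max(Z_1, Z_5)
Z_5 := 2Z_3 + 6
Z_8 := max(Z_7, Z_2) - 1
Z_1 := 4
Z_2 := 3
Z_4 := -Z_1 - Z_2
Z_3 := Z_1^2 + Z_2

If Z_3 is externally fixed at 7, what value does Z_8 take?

44

The intervention breaks the incoming arrows to Z_3: Z_3 := Z_1^2 + Z_2 no longer applies, and Z_3 = 7.
Z_5 = 2Z_3 + 6  [with Z_3=7]  = 20
Z_6 = max(Z_1, Z_5)  [with Z_1=4, Z_5=20]  = 20
Z_7 = -3Z_1 + 3Z_6 - 3  [with Z_1=4, Z_6=20]  = 45
Z_8 = max(Z_7, Z_2) - 1  [with Z_7=45, Z_2=3]  = 44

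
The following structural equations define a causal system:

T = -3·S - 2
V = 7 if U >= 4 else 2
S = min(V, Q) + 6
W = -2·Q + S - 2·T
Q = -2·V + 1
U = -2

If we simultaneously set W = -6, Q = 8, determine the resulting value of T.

Under do(W = -6, Q = 8), each intervened variable's structural equation is replaced by its fixed value.
V = 7 if U >= 4 else 2  [with U=-2]  = 2
S = min(V, Q) + 6  [with V=2, Q=8]  = 8
T = -3·S - 2  [with S=8]  = -26

-26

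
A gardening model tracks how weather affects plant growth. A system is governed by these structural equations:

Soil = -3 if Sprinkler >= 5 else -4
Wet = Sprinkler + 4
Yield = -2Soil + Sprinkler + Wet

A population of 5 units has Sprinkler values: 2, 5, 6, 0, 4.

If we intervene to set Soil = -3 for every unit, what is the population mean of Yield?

do(Soil=-3) breaks Soil's dependence on Sprinkler. With Soil=-3 fixed, Yield across the units is 14, 20, 22, 10, 18, mean 16.8.

16.8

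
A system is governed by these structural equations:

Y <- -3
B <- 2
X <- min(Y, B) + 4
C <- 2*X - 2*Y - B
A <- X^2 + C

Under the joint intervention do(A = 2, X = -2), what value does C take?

0

Under do(A = 2, X = -2), each intervened variable's structural equation is replaced by its fixed value.
C = 2*X - 2*Y - B  [with X=-2, Y=-3, B=2]  = 0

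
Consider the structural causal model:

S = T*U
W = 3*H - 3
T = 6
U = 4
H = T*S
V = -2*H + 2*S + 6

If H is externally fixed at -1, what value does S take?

Under do(H=-1), the mechanism H = T*S is discarded; H is fixed at -1.
Since S is not a descendant of the intervened variable, it is unaffected.
S = T*U  [with T=6, U=4]  = 24

24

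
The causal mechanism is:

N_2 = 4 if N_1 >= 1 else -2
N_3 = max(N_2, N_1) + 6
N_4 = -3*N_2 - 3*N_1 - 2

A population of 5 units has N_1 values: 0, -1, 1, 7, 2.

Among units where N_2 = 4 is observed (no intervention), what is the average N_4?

Observing N_2=4 restricts to units where N_2's equation naturally yields 4: N_1 ∈ {1, 7, 2}. In that subpopulation N_4 = -17, -35, -20, mean -24.

-24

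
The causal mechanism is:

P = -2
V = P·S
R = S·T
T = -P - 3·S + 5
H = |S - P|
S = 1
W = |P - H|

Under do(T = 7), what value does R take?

do(T=7) replaces the equation T = -P - 3·S + 5 with the constant T = 7.
R = S·T  [with S=1, T=7]  = 7

7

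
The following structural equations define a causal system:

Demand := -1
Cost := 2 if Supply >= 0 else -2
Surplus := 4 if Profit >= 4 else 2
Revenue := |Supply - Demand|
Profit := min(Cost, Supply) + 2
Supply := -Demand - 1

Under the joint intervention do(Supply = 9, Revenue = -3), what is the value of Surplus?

The joint intervention fixes Supply = 9, Revenue = -3, removing each variable's own equation.
Cost = 2 if Supply >= 0 else -2  [with Supply=9]  = 2
Profit = min(Cost, Supply) + 2  [with Cost=2, Supply=9]  = 4
Surplus = 4 if Profit >= 4 else 2  [with Profit=4]  = 4

4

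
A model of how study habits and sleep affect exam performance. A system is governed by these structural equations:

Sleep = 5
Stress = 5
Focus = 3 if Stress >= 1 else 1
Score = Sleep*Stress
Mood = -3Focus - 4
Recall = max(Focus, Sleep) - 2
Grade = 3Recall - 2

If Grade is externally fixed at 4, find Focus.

3

Intervening sets Grade = 4 and removes its equation (Grade = 3Recall - 2).
Focus is not downstream of the intervention, so its value is determined by the original equations.
Focus = 3 if Stress >= 1 else 1  [with Stress=5]  = 3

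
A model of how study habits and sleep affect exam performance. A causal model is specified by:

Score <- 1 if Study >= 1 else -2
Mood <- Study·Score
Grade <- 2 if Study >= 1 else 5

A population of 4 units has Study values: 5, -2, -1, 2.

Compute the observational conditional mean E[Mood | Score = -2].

3

Conditioning on Score=-2 selects the 2 unit(s) with Study ∈ {-2, -1}. Their Mood values: 4, 2. Mean = 3.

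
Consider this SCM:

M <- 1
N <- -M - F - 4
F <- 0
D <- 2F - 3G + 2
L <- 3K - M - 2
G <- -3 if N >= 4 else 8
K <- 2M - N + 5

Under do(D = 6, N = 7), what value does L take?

-3

Under do(D = 6, N = 7), each intervened variable's structural equation is replaced by its fixed value.
K = 2M - N + 5  [with M=1, N=7]  = 0
L = 3K - M - 2  [with K=0, M=1]  = -3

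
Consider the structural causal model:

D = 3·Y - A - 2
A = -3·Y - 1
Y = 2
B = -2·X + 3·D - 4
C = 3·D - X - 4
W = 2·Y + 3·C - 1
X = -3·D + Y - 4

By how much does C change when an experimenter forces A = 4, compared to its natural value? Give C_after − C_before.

Under do(A=4), the mechanism A = -3·Y - 1 is discarded; A is fixed at 4.
D = 3·Y - A - 2  [with Y=2, A=4]  = 0
X = -3·D + Y - 4  [with D=0, Y=2]  = -2
C = 3·D - X - 4  [with D=0, X=-2]  = -2
Without intervention: A = -3·Y - 1  [with Y=2]  = -7; D = 3·Y - A - 2  [with Y=2, A=-7]  = 11; X = -3·D + Y - 4  [with D=11, Y=2]  = -35; C = 3·D - X - 4  [with D=11, X=-35]  = 64.
Change = -2 − 64 = -66.

-66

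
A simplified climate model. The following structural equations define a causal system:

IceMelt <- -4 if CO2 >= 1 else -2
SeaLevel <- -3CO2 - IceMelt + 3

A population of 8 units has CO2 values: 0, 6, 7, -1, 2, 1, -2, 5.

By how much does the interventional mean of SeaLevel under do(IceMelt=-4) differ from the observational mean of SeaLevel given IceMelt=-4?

do(IceMelt=-4) breaks IceMelt's dependence on CO2. With IceMelt=-4 fixed, SeaLevel across the units is 7, -11, -14, 10, 1, 4, 13, -8, mean 0.25.
Conditioning on IceMelt=-4 selects the 5 unit(s) with CO2 ∈ {6, 7, 2, 1, 5}. Their SeaLevel values: -11, -14, 1, 4, -8. Mean = -5.6.
Difference = 0.25 − (-5.6) = 5.85.

5.85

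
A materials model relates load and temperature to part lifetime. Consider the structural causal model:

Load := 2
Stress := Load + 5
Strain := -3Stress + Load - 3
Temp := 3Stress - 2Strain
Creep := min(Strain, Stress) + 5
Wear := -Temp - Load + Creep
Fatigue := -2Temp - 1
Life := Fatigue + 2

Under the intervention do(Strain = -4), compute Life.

The intervention breaks the incoming arrows to Strain: Strain := -3Stress + Load - 3 no longer applies, and Strain = -4.
Stress = Load + 5  [with Load=2]  = 7
Temp = 3Stress - 2Strain  [with Stress=7, Strain=-4]  = 29
Fatigue = -2Temp - 1  [with Temp=29]  = -59
Life = Fatigue + 2  [with Fatigue=-59]  = -57

-57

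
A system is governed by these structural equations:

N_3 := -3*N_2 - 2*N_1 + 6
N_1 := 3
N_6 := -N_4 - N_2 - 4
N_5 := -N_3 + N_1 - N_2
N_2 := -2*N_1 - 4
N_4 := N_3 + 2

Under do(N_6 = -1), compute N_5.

-17

do(N_6=-1) replaces the equation N_6 := -N_4 - N_2 - 4 with the constant N_6 = -1.
Since N_5 is not a descendant of the intervened variable, it is unaffected.
N_2 = -2*N_1 - 4  [with N_1=3]  = -10
N_3 = -3*N_2 - 2*N_1 + 6  [with N_2=-10, N_1=3]  = 30
N_5 = -N_3 + N_1 - N_2  [with N_3=30, N_1=3, N_2=-10]  = -17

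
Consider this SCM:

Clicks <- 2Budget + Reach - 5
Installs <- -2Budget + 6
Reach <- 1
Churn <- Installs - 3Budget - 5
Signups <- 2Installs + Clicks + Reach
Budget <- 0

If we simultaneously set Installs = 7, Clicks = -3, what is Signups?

The joint intervention fixes Installs = 7, Clicks = -3, removing each variable's own equation.
Signups = 2Installs + Clicks + Reach  [with Installs=7, Clicks=-3, Reach=1]  = 12

12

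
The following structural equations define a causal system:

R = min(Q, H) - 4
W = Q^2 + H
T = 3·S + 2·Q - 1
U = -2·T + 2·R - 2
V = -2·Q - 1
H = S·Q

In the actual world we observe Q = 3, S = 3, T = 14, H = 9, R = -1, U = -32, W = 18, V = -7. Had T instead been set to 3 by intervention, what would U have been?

The intervention breaks the incoming arrows to T: T = 3·S + 2·Q - 1 no longer applies, and T = 3.
H = S·Q  [with S=3, Q=3]  = 9
R = min(Q, H) - 4  [with Q=3, H=9]  = -1
U = -2·T + 2·R - 2  [with T=3, R=-1]  = -10

-10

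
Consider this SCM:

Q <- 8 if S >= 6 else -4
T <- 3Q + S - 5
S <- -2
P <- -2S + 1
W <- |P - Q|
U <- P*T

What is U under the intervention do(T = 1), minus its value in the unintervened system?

100

Under do(T=1), the mechanism T <- 3Q + S - 5 is discarded; T is fixed at 1.
P = -2S + 1  [with S=-2]  = 5
U = P*T  [with P=5, T=1]  = 5
Without intervention: Q = 8 if S >= 6 else -4  [with S=-2]  = -4; P = -2S + 1  [with S=-2]  = 5; T = 3Q + S - 5  [with Q=-4, S=-2]  = -19; U = P*T  [with P=5, T=-19]  = -95.
Change = 5 − (-95) = 100.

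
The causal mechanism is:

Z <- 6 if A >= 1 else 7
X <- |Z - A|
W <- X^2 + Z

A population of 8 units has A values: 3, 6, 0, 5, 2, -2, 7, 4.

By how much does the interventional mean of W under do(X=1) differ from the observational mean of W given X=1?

Every unit gets X=1 under the intervention. W values become 7, 7, 8, 7, 7, 8, 7, 7; E[W|do(X=1)] = 7.25.
Observing X=1 restricts to units where X's equation naturally yields 1: A ∈ {5, 7}. In that subpopulation W = 7, 7, mean 7.
Difference = 7.25 − 7 = 0.25.

0.25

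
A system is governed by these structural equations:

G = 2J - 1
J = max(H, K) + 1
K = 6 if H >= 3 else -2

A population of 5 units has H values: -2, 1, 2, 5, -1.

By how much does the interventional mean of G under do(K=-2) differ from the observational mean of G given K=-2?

2

Under do(K=-2), K's equation is replaced by K=-2 for every unit. Per-unit G: -3, 3, 5, 11, -1. Mean = 3.
Observing K=-2 restricts to units where K's equation naturally yields -2: H ∈ {-2, 1, 2, -1}. In that subpopulation G = -3, 3, 5, -1, mean 1.
Difference = 3 − 1 = 2.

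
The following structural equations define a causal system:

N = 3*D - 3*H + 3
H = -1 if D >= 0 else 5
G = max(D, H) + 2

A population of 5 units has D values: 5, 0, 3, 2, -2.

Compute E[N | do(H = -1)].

do(H=-1) breaks H's dependence on D. With H=-1 fixed, N across the units is 21, 6, 15, 12, 0, mean 10.8.

10.8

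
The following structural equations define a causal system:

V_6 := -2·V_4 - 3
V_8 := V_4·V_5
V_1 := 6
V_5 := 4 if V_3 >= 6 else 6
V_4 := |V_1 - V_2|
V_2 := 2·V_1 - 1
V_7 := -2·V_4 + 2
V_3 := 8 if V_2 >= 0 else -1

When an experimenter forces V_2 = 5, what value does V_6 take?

-5

Under do(V_2=5), the mechanism V_2 := 2·V_1 - 1 is discarded; V_2 is fixed at 5.
V_4 = |V_1 - V_2|  [with V_1=6, V_2=5]  = 1
V_6 = -2·V_4 - 3  [with V_4=1]  = -5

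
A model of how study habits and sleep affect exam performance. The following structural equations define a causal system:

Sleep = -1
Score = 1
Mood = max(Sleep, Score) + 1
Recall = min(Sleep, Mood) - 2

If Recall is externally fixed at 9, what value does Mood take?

2

Under do(Recall=9), the mechanism Recall = min(Sleep, Mood) - 2 is discarded; Recall is fixed at 9.
Since Mood is not a descendant of the intervened variable, it is unaffected.
Mood = max(Sleep, Score) + 1  [with Sleep=-1, Score=1]  = 2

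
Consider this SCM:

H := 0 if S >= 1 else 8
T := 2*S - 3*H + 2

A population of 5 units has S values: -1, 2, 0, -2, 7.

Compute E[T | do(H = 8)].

do(H=8) breaks H's dependence on S. With H=8 fixed, T across the units is -24, -18, -22, -26, -8, mean -19.6.

-19.6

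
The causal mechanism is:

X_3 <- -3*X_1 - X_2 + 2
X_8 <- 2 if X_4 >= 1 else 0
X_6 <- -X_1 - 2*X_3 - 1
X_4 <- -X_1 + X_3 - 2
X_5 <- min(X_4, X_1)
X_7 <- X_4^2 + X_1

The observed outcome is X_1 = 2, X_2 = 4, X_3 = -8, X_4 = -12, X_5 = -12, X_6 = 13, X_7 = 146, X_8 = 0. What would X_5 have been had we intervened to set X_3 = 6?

2

do(X_3=6) replaces the equation X_3 <- -3*X_1 - X_2 + 2 with the constant X_3 = 6.
X_4 = -X_1 + X_3 - 2  [with X_1=2, X_3=6]  = 2
X_5 = min(X_4, X_1)  [with X_4=2, X_1=2]  = 2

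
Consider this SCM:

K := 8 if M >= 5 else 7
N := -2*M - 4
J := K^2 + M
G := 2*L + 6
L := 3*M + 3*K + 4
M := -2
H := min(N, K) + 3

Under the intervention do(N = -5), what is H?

-2

Intervening sets N = -5 and removes its equation (N := -2*M - 4).
K = 8 if M >= 5 else 7  [with M=-2]  = 7
H = min(N, K) + 3  [with N=-5, K=7]  = -2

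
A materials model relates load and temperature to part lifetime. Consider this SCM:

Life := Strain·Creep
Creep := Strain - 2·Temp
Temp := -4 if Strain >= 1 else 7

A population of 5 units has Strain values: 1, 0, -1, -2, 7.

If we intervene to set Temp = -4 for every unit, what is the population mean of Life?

Under do(Temp=-4), Temp's equation is replaced by Temp=-4 for every unit. Per-unit Life: 9, 0, -7, -12, 105. Mean = 19.

19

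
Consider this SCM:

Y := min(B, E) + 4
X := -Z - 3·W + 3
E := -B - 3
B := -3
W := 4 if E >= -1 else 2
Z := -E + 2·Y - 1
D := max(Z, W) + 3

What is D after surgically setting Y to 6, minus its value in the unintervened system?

7

The intervention breaks the incoming arrows to Y: Y := min(B, E) + 4 no longer applies, and Y = 6.
E = -B - 3  [with B=-3]  = 0
W = 4 if E >= -1 else 2  [with E=0]  = 4
Z = -E + 2·Y - 1  [with E=0, Y=6]  = 11
D = max(Z, W) + 3  [with Z=11, W=4]  = 14
Without intervention: E = -B - 3  [with B=-3]  = 0; Y = min(B, E) + 4  [with B=-3, E=0]  = 1; W = 4 if E >= -1 else 2  [with E=0]  = 4; Z = -E + 2·Y - 1  [with E=0, Y=1]  = 1; D = max(Z, W) + 3  [with Z=1, W=4]  = 7.
Change = 14 − 7 = 7.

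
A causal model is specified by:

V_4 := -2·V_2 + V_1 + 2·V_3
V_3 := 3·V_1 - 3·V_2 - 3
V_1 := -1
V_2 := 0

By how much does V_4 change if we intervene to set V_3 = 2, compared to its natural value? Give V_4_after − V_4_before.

The intervention breaks the incoming arrows to V_3: V_3 := 3·V_1 - 3·V_2 - 3 no longer applies, and V_3 = 2.
V_4 = -2·V_2 + V_1 + 2·V_3  [with V_2=0, V_1=-1, V_3=2]  = 3
Without intervention: V_3 = 3·V_1 - 3·V_2 - 3  [with V_1=-1, V_2=0]  = -6; V_4 = -2·V_2 + V_1 + 2·V_3  [with V_2=0, V_1=-1, V_3=-6]  = -13.
Change = 3 − (-13) = 16.

16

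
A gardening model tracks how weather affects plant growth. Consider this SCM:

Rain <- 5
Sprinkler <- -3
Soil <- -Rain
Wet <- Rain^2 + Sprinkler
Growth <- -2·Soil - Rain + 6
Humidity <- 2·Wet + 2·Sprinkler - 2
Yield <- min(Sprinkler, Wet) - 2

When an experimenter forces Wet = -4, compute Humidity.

Under do(Wet=-4), the mechanism Wet <- Rain^2 + Sprinkler is discarded; Wet is fixed at -4.
Humidity = 2·Wet + 2·Sprinkler - 2  [with Wet=-4, Sprinkler=-3]  = -16

-16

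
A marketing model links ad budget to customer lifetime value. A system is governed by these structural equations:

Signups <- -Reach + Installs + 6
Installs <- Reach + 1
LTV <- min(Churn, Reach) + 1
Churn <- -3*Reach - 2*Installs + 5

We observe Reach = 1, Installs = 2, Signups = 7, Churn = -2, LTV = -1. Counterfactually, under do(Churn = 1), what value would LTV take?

Intervening sets Churn = 1 and removes its equation (Churn <- -3*Reach - 2*Installs + 5).
LTV = min(Churn, Reach) + 1  [with Churn=1, Reach=1]  = 2

2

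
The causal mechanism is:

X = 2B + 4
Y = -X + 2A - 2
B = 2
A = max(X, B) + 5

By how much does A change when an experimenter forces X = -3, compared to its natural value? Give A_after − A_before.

-6

The intervention breaks the incoming arrows to X: X = 2B + 4 no longer applies, and X = -3.
A = max(X, B) + 5  [with X=-3, B=2]  = 7
Without intervention: X = 2B + 4  [with B=2]  = 8; A = max(X, B) + 5  [with X=8, B=2]  = 13.
Change = 7 − 13 = -6.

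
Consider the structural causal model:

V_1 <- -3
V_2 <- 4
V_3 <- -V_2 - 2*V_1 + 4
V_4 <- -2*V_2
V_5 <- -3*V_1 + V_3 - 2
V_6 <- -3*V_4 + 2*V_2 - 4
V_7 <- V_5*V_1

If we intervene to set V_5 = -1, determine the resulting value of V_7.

3

Under do(V_5=-1), the mechanism V_5 <- -3*V_1 + V_3 - 2 is discarded; V_5 is fixed at -1.
V_7 = V_5*V_1  [with V_5=-1, V_1=-3]  = 3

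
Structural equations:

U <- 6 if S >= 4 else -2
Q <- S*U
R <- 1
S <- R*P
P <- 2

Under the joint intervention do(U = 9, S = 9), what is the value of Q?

The joint intervention fixes U = 9, S = 9, removing each variable's own equation.
Q = S*U  [with S=9, U=9]  = 81

81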